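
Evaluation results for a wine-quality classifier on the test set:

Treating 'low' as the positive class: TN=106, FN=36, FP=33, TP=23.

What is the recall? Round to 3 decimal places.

Recall = TP/(TP+FN) = 23/(23+36) = 23/59 = 0.390

0.390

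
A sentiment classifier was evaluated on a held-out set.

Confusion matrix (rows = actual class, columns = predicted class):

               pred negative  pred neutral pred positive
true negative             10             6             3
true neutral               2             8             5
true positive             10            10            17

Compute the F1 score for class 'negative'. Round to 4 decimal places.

0.4878

Take TP from the diagonal, FP from the rest of the 'negative' prediction marginal, FN from the rest of the 'negative' actual marginal.
F1 score = 2·TP/(2·TP+FP+FN).
negative: TP=10, FP=2+10=12, FN=6+3=9 → 20/41 = 0.48780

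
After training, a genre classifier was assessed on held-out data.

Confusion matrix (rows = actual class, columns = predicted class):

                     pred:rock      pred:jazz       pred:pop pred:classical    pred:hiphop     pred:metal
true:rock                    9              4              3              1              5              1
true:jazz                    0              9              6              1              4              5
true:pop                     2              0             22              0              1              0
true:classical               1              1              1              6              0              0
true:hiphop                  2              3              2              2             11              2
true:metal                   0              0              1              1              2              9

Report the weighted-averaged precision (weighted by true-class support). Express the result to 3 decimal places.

Per-class precision (TP/(TP+FP)):
  rock: TP=9, FP=0+2+1+2+0=5 → 9/14 = 0.6429
  jazz: TP=9, FP=4+0+1+3+0=8 → 9/17 = 0.5294
  pop: TP=22, FP=3+6+1+2+1=13 → 22/35 = 0.6286
  classical: TP=6, FP=1+1+0+2+1=5 → 6/11 = 0.5455
  hiphop: TP=11, FP=5+4+1+0+2=12 → 11/23 = 0.4783
  metal: TP=9, FP=1+5+0+0+2=8 → 9/17 = 0.5294
Weighted-precision = Σ (supportᵢ/N)·precisionᵢ with N=117: (23/117)·0.6429 + (25/117)·0.5294 + (25/117)·0.6286 + (9/117)·0.5455 + (22/117)·0.4783 + (13/117)·0.5294 = 0.565

0.565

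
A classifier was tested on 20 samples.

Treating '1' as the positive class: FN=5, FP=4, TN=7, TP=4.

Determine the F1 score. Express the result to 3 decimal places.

0.471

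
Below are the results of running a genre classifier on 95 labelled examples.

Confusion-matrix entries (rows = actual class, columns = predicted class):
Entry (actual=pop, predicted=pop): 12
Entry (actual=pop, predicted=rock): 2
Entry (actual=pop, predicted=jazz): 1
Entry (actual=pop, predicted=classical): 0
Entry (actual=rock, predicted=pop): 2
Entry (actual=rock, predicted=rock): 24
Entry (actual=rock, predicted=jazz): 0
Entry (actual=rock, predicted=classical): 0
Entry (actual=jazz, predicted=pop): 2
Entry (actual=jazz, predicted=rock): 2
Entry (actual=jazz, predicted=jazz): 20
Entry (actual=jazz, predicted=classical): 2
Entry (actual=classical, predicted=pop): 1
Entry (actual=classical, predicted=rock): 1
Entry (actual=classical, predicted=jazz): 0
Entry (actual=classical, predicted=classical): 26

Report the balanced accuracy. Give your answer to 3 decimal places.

Balanced accuracy = mean of per-class recall.
  pop: recall = 12/15 = 0.8000
  rock: recall = 24/26 = 0.9231
  jazz: recall = 20/26 = 0.7692
  classical: recall = 26/28 = 0.9286
Mean = (0.8000 + 0.9231 + 0.7692 + 0.9286) / 4 = 0.855

0.855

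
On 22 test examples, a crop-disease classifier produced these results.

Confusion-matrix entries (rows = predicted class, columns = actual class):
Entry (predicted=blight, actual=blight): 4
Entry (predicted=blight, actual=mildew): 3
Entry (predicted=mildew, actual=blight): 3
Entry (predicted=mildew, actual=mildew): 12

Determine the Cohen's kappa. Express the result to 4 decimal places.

Observed agreement pₒ = trace/N = 16/22 = 0.72727
Expected agreement pₑ = Σ (rowᵢ·colᵢ)/N² = (7·7 + 15·15)/22² = 0.56612
κ = (pₒ − pₑ)/(1 − pₑ) = (0.72727 − 0.56612)/(1 − 0.56612) = 0.3714

0.3714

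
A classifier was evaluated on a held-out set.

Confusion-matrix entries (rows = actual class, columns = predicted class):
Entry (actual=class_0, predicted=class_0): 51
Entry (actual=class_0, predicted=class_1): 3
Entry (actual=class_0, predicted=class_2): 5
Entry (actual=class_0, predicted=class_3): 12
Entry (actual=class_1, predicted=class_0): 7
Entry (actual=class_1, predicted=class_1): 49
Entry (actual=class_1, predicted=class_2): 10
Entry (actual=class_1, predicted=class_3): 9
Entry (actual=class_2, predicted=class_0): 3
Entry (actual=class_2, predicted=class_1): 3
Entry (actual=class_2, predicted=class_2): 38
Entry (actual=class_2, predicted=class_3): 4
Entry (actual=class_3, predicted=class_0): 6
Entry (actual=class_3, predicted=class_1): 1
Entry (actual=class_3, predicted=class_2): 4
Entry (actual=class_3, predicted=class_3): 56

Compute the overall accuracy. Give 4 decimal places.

Accuracy = trace / total = (51+49+38+56=194) / 261 = 194/261 = 0.7433

0.7433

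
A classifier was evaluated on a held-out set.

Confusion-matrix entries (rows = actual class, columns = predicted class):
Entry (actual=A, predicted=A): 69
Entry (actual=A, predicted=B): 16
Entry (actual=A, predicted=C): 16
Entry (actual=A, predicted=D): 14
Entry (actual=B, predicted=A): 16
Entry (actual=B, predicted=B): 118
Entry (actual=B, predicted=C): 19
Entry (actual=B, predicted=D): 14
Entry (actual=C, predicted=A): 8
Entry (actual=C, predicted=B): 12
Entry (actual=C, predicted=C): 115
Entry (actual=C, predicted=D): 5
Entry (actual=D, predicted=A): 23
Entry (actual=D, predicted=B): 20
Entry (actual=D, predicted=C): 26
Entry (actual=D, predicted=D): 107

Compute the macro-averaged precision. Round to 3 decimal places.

0.681

Per-class precision (TP/(TP+FP)):
  A: TP=69, FP=16+8+23=47 → 69/116 = 0.5948
  B: TP=118, FP=16+12+20=48 → 118/166 = 0.7108
  C: TP=115, FP=16+19+26=61 → 115/176 = 0.6534
  D: TP=107, FP=14+14+5=33 → 107/140 = 0.7643
Macro-precision = mean = (0.5948 + 0.7108 + 0.6534 + 0.7643) / 4 = 0.681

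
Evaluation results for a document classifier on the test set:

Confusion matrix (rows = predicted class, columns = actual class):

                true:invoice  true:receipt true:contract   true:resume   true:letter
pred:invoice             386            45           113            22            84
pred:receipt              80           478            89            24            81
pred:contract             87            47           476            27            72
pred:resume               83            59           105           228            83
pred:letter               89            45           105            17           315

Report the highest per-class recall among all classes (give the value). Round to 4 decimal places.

Per-class recall (TP/(TP+FN)):
  invoice: TP=386, FN=80+87+83+89=339 → 386/725 = 0.53241
  receipt: TP=478, FN=45+47+59+45=196 → 478/674 = 0.70920
  contract: TP=476, FN=113+89+105+105=412 → 476/888 = 0.53604
  resume: TP=228, FN=22+24+27+17=90 → 228/318 = 0.71698
  letter: TP=315, FN=84+81+72+83=320 → 315/635 = 0.49606
Highest is class 'resume' with recall = 0.7170.

0.7170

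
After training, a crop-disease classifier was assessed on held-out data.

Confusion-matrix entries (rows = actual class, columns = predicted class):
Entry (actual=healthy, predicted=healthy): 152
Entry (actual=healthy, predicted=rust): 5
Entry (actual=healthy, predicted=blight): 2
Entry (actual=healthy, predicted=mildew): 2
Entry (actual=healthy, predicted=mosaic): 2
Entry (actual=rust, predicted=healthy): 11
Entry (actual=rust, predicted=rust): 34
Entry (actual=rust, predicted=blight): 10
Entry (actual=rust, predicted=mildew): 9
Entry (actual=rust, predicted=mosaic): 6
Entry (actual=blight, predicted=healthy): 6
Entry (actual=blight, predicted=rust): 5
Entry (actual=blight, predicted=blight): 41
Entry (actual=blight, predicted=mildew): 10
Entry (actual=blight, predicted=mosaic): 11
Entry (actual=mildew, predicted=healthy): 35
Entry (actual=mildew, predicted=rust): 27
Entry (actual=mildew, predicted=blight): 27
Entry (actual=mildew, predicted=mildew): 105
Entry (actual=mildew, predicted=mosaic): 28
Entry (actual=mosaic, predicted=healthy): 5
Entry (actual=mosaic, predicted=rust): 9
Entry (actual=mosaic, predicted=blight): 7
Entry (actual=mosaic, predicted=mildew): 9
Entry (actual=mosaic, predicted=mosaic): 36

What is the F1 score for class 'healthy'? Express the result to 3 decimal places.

0.817

F1 score = 2·TP/(2·TP+FP+FN).
healthy: TP=152, FP=11+6+35+5=57, FN=5+2+2+2=11 → 304/372 = 0.8172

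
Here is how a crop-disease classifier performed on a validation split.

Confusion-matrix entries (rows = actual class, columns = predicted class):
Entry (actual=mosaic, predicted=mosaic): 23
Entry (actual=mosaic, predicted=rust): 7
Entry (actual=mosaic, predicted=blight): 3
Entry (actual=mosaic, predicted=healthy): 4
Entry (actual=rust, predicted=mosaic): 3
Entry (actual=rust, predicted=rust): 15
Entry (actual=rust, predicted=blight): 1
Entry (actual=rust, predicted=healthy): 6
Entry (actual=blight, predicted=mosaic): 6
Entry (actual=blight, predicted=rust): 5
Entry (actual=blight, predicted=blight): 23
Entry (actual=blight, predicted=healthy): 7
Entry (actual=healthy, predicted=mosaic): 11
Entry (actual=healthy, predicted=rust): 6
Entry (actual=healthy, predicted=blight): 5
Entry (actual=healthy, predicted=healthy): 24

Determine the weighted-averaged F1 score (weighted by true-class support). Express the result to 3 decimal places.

0.573

Per-class F1 score (2·TP/(2·TP+FP+FN)):
  mosaic: TP=23, FP=3+6+11=20, FN=7+3+4=14 → 46/80 = 0.5750
  rust: TP=15, FP=7+5+6=18, FN=3+1+6=10 → 30/58 = 0.5172
  blight: TP=23, FP=3+1+5=9, FN=6+5+7=18 → 46/73 = 0.6301
  healthy: TP=24, FP=4+6+7=17, FN=11+6+5=22 → 48/87 = 0.5517
Weighted-F1 score = Σ (supportᵢ/N)·F1 scoreᵢ with N=149: (37/149)·0.5750 + (25/149)·0.5172 + (41/149)·0.6301 + (46/149)·0.5517 = 0.573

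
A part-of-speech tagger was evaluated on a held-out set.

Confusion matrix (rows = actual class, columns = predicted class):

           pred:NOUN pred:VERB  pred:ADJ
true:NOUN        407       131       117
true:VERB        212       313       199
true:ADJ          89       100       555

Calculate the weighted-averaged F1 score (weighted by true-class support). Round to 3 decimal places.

Per-class F1 score (2·TP/(2·TP+FP+FN)):
  NOUN: TP=407, FP=212+89=301, FN=131+117=248 → 814/1363 = 0.5972
  VERB: TP=313, FP=131+100=231, FN=212+199=411 → 626/1268 = 0.4937
  ADJ: TP=555, FP=117+199=316, FN=89+100=189 → 1110/1615 = 0.6873
Weighted-F1 score = Σ (supportᵢ/N)·F1 scoreᵢ with N=2123: (655/2123)·0.5972 + (724/2123)·0.4937 + (744/2123)·0.6873 = 0.593

0.593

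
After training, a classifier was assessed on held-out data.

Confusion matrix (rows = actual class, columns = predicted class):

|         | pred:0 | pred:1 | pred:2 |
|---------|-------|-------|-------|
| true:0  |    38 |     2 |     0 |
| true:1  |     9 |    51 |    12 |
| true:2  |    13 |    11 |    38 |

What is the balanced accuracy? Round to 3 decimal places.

Balanced accuracy = mean of per-class recall.
  0: recall = 38/40 = 0.9500
  1: recall = 51/72 = 0.7083
  2: recall = 38/62 = 0.6129
Mean = (0.9500 + 0.7083 + 0.6129) / 3 = 0.757

0.757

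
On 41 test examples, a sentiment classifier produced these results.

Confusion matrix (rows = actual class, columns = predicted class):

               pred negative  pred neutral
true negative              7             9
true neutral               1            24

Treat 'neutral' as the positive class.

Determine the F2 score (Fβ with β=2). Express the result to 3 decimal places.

0.902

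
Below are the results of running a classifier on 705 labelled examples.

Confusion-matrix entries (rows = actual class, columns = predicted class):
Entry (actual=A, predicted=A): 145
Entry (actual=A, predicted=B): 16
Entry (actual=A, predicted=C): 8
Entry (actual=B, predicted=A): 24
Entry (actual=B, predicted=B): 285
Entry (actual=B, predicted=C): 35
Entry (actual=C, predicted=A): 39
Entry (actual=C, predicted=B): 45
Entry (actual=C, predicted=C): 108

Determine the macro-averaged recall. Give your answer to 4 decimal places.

0.7497

Per-class recall (TP/(TP+FN)):
  A: TP=145, FN=16+8=24 → 145/169 = 0.85799
  B: TP=285, FN=24+35=59 → 285/344 = 0.82849
  C: TP=108, FN=39+45=84 → 108/192 = 0.56250
Macro-recall = mean = (0.85799 + 0.82849 + 0.56250) / 3 = 0.7497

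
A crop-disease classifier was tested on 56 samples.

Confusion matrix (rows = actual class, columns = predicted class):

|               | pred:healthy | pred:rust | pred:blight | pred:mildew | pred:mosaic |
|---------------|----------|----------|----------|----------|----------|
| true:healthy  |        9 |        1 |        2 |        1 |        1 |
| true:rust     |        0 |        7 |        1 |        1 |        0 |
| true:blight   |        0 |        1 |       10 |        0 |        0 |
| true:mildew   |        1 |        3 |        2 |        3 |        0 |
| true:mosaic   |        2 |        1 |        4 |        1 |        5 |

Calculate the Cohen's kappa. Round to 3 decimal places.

0.509

Observed agreement pₒ = trace/N = 34/56 = 0.6071
Expected agreement pₑ = Σ (rowᵢ·colᵢ)/N² = (14·12 + 9·13 + 11·19 + 9·6 + 13·6)/56² = 0.1996
κ = (pₒ − pₑ)/(1 − pₑ) = (0.6071 − 0.1996)/(1 − 0.1996) = 0.509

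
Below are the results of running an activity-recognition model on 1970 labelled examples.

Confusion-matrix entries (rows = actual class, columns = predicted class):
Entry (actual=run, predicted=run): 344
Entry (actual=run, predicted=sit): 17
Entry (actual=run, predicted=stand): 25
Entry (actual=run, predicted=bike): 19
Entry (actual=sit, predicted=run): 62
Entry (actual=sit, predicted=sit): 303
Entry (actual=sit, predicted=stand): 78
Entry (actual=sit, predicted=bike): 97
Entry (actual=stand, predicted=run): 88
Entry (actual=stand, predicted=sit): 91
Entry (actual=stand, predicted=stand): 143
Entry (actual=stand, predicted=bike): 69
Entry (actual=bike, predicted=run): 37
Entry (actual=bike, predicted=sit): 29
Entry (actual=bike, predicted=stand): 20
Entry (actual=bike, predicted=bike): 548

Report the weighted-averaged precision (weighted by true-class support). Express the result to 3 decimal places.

0.669

Per-class precision (TP/(TP+FP)):
  run: TP=344, FP=62+88+37=187 → 344/531 = 0.6478
  sit: TP=303, FP=17+91+29=137 → 303/440 = 0.6886
  stand: TP=143, FP=25+78+20=123 → 143/266 = 0.5376
  bike: TP=548, FP=19+97+69=185 → 548/733 = 0.7476
Weighted-precision = Σ (supportᵢ/N)·precisionᵢ with N=1970: (405/1970)·0.6478 + (540/1970)·0.6886 + (391/1970)·0.5376 + (634/1970)·0.7476 = 0.669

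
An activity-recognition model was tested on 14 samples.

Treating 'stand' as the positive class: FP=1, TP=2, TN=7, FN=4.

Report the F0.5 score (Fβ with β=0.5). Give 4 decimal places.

0.5556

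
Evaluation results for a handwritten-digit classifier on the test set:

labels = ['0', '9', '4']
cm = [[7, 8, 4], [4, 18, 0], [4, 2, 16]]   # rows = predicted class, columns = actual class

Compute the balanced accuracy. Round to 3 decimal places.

Balanced accuracy = mean of per-class recall.
  0: recall = 7/15 = 0.4667
  9: recall = 18/28 = 0.6429
  4: recall = 16/20 = 0.8000
Mean = (0.4667 + 0.6429 + 0.8000) / 3 = 0.637

0.637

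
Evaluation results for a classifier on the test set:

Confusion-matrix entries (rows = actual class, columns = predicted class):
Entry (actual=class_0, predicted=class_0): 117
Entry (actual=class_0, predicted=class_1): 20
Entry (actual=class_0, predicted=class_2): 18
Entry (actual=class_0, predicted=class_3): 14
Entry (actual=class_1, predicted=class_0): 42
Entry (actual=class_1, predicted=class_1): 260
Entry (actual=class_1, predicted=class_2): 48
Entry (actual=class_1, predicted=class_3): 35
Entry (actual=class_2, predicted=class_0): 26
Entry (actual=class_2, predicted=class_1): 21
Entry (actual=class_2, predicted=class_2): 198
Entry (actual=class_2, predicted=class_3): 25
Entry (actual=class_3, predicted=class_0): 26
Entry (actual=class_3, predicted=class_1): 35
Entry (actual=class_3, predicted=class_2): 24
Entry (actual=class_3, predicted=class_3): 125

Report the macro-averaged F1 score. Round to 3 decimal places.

Per-class F1 score (2·TP/(2·TP+FP+FN)):
  class_0: TP=117, FP=42+26+26=94, FN=20+18+14=52 → 234/380 = 0.6158
  class_1: TP=260, FP=20+21+35=76, FN=42+48+35=125 → 520/721 = 0.7212
  class_2: TP=198, FP=18+48+24=90, FN=26+21+25=72 → 396/558 = 0.7097
  class_3: TP=125, FP=14+35+25=74, FN=26+35+24=85 → 250/409 = 0.6112
Macro-F1 score = mean = (0.6158 + 0.7212 + 0.7097 + 0.6112) / 4 = 0.664

0.664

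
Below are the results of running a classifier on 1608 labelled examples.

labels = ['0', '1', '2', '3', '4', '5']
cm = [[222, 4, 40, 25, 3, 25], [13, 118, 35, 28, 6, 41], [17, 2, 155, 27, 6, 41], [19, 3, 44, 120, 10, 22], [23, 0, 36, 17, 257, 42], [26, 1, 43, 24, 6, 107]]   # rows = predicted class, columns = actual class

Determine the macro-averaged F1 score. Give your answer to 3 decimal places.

Per-class F1 score (2·TP/(2·TP+FP+FN)):
  0: TP=222, FP=4+40+25+3+25=97, FN=13+17+19+23+26=98 → 444/639 = 0.6948
  1: TP=118, FP=13+35+28+6+41=123, FN=4+2+3+0+1=10 → 236/369 = 0.6396
  2: TP=155, FP=17+2+27+6+41=93, FN=40+35+44+36+43=198 → 310/601 = 0.5158
  3: TP=120, FP=19+3+44+10+22=98, FN=25+28+27+17+24=121 → 240/459 = 0.5229
  4: TP=257, FP=23+0+36+17+42=118, FN=3+6+6+10+6=31 → 514/663 = 0.7753
  5: TP=107, FP=26+1+43+24+6=100, FN=25+41+41+22+42=171 → 214/485 = 0.4412
Macro-F1 score = mean = (0.6948 + 0.6396 + 0.5158 + 0.5229 + 0.7753 + 0.4412) / 6 = 0.598

0.598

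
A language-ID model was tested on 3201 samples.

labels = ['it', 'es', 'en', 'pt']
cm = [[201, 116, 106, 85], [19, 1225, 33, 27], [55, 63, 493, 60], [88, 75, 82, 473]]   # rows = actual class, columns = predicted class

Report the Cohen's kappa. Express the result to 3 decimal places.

Observed agreement pₒ = trace/N = 2392/3201 = 0.7473
Expected agreement pₑ = Σ (rowᵢ·colᵢ)/N² = (508·363 + 1304·1479 + 671·714 + 718·645)/3201² = 0.2982
κ = (pₒ − pₑ)/(1 − pₑ) = (0.7473 − 0.2982)/(1 − 0.2982) = 0.640

0.640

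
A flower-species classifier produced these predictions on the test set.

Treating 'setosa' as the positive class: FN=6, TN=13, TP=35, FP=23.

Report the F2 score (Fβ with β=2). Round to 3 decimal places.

0.788

Fβ = (1+β²)·TP / ((1+β²)·TP + β²·FN + FP), with β²=4
= 5·35 / (5·35 + 4·6 + 23) = 0.788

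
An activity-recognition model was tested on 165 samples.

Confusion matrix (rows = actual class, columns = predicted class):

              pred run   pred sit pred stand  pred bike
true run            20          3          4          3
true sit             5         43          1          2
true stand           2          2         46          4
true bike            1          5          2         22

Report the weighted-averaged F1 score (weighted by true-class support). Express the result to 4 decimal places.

0.7935

Per-class F1 score (2·TP/(2·TP+FP+FN)):
  run: TP=20, FP=5+2+1=8, FN=3+4+3=10 → 40/58 = 0.68966
  sit: TP=43, FP=3+2+5=10, FN=5+1+2=8 → 86/104 = 0.82692
  stand: TP=46, FP=4+1+2=7, FN=2+2+4=8 → 92/107 = 0.85981
  bike: TP=22, FP=3+2+4=9, FN=1+5+2=8 → 44/61 = 0.72131
Weighted-F1 score = Σ (supportᵢ/N)·F1 scoreᵢ with N=165: (30/165)·0.68966 + (51/165)·0.82692 + (54/165)·0.85981 + (30/165)·0.72131 = 0.7935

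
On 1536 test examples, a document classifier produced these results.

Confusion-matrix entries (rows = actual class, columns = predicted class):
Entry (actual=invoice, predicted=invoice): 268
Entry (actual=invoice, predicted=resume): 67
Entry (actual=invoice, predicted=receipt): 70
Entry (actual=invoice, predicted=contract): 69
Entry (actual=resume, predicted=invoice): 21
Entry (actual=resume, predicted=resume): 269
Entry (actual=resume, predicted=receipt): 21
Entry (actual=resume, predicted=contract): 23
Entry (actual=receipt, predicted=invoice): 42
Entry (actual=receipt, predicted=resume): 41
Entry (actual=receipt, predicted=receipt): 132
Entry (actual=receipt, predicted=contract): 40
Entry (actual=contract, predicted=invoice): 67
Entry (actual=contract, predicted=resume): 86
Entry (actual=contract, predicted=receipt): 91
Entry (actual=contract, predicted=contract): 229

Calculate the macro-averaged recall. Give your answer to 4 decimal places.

0.5931

Per-class recall (TP/(TP+FN)):
  invoice: TP=268, FN=67+70+69=206 → 268/474 = 0.56540
  resume: TP=269, FN=21+21+23=65 → 269/334 = 0.80539
  receipt: TP=132, FN=42+41+40=123 → 132/255 = 0.51765
  contract: TP=229, FN=67+86+91=244 → 229/473 = 0.48414
Macro-recall = mean = (0.56540 + 0.80539 + 0.51765 + 0.48414) / 4 = 0.5931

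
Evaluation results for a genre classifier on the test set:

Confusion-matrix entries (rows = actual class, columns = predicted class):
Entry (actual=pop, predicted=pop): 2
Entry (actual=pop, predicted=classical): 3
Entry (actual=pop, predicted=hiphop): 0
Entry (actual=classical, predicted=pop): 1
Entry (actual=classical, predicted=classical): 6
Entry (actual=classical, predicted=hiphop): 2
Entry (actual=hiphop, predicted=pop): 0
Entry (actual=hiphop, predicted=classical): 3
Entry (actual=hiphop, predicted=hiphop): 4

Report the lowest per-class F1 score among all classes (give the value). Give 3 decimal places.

0.500

Per-class F1 score (2·TP/(2·TP+FP+FN)):
  pop: TP=2, FP=1+0=1, FN=3+0=3 → 4/8 = 0.5000
  classical: TP=6, FP=3+3=6, FN=1+2=3 → 12/21 = 0.5714
  hiphop: TP=4, FP=0+2=2, FN=0+3=3 → 8/13 = 0.6154
Lowest is class 'pop' with F1 score = 0.500.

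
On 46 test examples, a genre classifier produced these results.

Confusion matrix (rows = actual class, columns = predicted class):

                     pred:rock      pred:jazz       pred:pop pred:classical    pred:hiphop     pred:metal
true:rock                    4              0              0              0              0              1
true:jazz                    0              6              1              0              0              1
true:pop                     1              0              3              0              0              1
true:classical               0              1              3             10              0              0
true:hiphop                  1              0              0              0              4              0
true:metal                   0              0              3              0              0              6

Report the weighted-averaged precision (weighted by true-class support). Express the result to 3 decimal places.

0.798

Per-class precision (TP/(TP+FP)):
  rock: TP=4, FP=0+1+0+1+0=2 → 4/6 = 0.6667
  jazz: TP=6, FP=0+0+1+0+0=1 → 6/7 = 0.8571
  pop: TP=3, FP=0+1+3+0+3=7 → 3/10 = 0.3000
  classical: TP=10, FP=0+0+0+0+0=0 → 10/10 = 1.0000
  hiphop: TP=4, FP=0+0+0+0+0=0 → 4/4 = 1.0000
  metal: TP=6, FP=1+1+1+0+0=3 → 6/9 = 0.6667
Weighted-precision = Σ (supportᵢ/N)·precisionᵢ with N=46: (5/46)·0.6667 + (8/46)·0.8571 + (5/46)·0.3000 + (14/46)·1.0000 + (5/46)·1.0000 + (9/46)·0.6667 = 0.798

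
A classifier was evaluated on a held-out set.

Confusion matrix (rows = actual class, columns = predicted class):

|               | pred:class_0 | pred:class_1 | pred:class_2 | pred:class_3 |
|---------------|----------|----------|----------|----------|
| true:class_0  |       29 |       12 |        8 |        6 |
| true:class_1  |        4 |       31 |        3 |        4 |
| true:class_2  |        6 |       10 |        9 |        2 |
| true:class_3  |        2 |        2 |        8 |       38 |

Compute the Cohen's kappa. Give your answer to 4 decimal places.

Observed agreement pₒ = trace/N = 107/174 = 0.61494
Expected agreement pₑ = Σ (rowᵢ·colᵢ)/N² = (55·41 + 42·55 + 27·28 + 50·50)/174² = 0.25832
κ = (pₒ − pₑ)/(1 − pₑ) = (0.61494 − 0.25832)/(1 − 0.25832) = 0.4808

0.4808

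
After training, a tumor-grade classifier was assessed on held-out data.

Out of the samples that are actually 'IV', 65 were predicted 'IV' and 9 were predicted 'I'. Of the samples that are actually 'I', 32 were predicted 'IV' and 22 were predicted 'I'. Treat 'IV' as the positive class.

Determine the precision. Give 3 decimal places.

0.670

Precision = TP/(TP+FP) = 65/(65+32) = 65/97 = 0.670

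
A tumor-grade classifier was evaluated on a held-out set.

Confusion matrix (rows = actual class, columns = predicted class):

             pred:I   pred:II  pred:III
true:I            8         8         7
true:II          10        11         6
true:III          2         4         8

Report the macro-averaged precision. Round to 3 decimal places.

0.420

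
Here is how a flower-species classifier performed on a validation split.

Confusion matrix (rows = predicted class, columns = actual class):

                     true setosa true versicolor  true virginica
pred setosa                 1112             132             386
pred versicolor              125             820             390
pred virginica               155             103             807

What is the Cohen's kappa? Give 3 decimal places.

Observed agreement pₒ = trace/N = 2739/4030 = 0.6797
Expected agreement pₑ = Σ (rowᵢ·colᵢ)/N² = (1392·1630 + 1055·1335 + 1583·1065)/4030² = 0.3302
κ = (pₒ − pₑ)/(1 − pₑ) = (0.6797 − 0.3302)/(1 − 0.3302) = 0.522

0.522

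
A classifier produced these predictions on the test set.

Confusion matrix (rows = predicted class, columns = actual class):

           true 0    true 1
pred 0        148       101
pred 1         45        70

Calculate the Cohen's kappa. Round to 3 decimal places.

0.180

Observed agreement pₒ = trace/N = 218/364 = 0.5989
Expected agreement pₑ = Σ (rowᵢ·colᵢ)/N² = (193·249 + 171·115)/364² = 0.5111
κ = (pₒ − pₑ)/(1 − pₑ) = (0.5989 − 0.5111)/(1 − 0.5111) = 0.180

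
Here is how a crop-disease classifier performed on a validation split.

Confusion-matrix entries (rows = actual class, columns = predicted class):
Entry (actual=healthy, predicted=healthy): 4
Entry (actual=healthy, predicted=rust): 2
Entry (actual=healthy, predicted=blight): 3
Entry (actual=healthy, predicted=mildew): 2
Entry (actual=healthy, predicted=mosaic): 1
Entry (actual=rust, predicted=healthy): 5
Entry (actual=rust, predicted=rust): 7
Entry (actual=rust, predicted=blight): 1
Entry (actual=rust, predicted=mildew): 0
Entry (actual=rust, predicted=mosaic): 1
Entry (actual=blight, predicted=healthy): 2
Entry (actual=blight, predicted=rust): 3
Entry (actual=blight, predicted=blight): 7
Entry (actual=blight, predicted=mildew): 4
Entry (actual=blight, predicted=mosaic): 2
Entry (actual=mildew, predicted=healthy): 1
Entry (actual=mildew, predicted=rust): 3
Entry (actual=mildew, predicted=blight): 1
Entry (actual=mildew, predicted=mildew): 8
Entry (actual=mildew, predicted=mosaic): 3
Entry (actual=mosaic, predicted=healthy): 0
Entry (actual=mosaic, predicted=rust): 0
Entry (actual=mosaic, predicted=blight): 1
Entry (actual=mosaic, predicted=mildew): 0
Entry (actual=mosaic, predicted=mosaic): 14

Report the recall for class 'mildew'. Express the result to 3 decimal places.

Take TP from the diagonal, FP from the rest of the 'mildew' prediction marginal, FN from the rest of the 'mildew' actual marginal.
recall = TP/(TP+FN).
mildew: TP=8, FN=1+3+1+3=8 → 8/16 = 0.5000

0.500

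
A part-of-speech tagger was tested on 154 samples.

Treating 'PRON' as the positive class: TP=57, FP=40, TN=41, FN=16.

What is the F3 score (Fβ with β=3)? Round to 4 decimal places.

0.7560

Fβ = (1+β²)·TP / ((1+β²)·TP + β²·FN + FP), with β²=9
= 10·57 / (10·57 + 9·16 + 40) = 0.7560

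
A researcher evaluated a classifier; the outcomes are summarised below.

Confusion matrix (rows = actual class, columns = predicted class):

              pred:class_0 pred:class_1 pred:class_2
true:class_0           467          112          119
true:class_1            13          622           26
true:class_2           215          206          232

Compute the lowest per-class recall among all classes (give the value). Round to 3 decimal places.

0.355

Per-class recall (TP/(TP+FN)):
  class_0: TP=467, FN=112+119=231 → 467/698 = 0.6691
  class_1: TP=622, FN=13+26=39 → 622/661 = 0.9410
  class_2: TP=232, FN=215+206=421 → 232/653 = 0.3553
Lowest is class 'class_2' with recall = 0.355.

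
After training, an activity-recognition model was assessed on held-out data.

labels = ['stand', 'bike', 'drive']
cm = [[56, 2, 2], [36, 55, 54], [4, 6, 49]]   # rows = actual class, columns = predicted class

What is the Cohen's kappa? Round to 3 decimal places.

0.435

Observed agreement pₒ = trace/N = 160/264 = 0.6061
Expected agreement pₑ = Σ (rowᵢ·colᵢ)/N² = (60·96 + 145·63 + 59·105)/264² = 0.3026
κ = (pₒ − pₑ)/(1 − pₑ) = (0.6061 − 0.3026)/(1 − 0.3026) = 0.435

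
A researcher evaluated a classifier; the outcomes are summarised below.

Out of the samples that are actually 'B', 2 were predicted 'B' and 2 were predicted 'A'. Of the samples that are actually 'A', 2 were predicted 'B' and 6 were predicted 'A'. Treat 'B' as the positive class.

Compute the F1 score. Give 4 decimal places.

0.5000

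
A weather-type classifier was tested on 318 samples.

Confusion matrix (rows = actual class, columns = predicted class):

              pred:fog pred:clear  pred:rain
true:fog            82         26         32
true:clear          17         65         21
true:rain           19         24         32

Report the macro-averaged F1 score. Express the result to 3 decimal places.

Per-class F1 score (2·TP/(2·TP+FP+FN)):
  fog: TP=82, FP=17+19=36, FN=26+32=58 → 164/258 = 0.6357
  clear: TP=65, FP=26+24=50, FN=17+21=38 → 130/218 = 0.5963
  rain: TP=32, FP=32+21=53, FN=19+24=43 → 64/160 = 0.4000
Macro-F1 score = mean = (0.6357 + 0.5963 + 0.4000) / 3 = 0.544

0.544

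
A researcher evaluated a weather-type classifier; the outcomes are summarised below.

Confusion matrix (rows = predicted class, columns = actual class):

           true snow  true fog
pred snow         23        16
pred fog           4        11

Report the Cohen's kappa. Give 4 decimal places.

Observed agreement pₒ = trace/N = 34/54 = 0.62963
Expected agreement pₑ = Σ (rowᵢ·colᵢ)/N² = (27·39 + 27·15)/54² = 0.50000
κ = (pₒ − pₑ)/(1 − pₑ) = (0.62963 − 0.50000)/(1 − 0.50000) = 0.2593

0.2593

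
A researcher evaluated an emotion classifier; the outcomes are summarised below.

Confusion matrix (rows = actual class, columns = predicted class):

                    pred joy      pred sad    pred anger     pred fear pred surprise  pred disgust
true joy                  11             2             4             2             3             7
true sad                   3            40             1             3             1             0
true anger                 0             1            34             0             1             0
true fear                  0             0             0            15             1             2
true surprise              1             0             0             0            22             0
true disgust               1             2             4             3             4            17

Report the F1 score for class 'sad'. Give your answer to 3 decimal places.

0.860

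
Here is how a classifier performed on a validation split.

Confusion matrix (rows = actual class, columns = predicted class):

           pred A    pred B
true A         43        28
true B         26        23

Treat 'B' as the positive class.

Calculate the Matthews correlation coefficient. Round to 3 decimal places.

0.075

MCC = (TP·TN − FP·FN) / √((TP+FP)(TP+FN)(TN+FP)(TN+FN))
Numerator = 23·43 − 28·26 = 261
Denominator = √(51·49·71·69) = √12242601 = 3498.9428
MCC = 261 / 3498.9428 = 0.075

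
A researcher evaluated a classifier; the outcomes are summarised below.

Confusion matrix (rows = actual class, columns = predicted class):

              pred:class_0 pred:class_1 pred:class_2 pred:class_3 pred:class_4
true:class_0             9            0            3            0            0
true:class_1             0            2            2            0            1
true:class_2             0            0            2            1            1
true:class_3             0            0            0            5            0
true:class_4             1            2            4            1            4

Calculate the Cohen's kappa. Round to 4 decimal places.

0.4727

Observed agreement pₒ = trace/N = 22/38 = 0.57895
Expected agreement pₑ = Σ (rowᵢ·colᵢ)/N² = (12·10 + 5·4 + 4·11 + 5·7 + 12·6)/38² = 0.20152
κ = (pₒ − pₑ)/(1 − pₑ) = (0.57895 − 0.20152)/(1 − 0.20152) = 0.4727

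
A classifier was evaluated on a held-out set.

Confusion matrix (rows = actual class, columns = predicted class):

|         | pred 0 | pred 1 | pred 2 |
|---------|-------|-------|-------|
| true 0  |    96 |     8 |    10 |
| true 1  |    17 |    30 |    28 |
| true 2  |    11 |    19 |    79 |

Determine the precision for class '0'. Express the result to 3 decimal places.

0.774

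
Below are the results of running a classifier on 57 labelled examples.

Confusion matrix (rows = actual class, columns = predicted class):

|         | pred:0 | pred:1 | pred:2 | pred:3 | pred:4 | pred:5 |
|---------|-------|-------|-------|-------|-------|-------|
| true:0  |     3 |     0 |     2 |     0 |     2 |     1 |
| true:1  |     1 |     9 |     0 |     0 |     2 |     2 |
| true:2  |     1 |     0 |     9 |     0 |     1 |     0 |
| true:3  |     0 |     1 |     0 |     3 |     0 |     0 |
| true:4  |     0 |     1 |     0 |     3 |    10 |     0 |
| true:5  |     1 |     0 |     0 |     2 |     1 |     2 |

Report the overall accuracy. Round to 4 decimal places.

Accuracy = trace / total = (3+9+9+3+10+2=36) / 57 = 36/57 = 0.6316

0.6316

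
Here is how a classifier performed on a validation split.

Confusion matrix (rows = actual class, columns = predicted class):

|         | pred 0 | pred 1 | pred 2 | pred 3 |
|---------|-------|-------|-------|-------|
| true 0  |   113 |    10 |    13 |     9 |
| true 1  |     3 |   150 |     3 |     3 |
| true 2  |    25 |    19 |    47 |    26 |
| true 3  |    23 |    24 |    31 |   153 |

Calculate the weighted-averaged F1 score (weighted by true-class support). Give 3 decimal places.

Per-class F1 score (2·TP/(2·TP+FP+FN)):
  0: TP=113, FP=3+25+23=51, FN=10+13+9=32 → 226/309 = 0.7314
  1: TP=150, FP=10+19+24=53, FN=3+3+3=9 → 300/362 = 0.8287
  2: TP=47, FP=13+3+31=47, FN=25+19+26=70 → 94/211 = 0.4455
  3: TP=153, FP=9+3+26=38, FN=23+24+31=78 → 306/422 = 0.7251
Weighted-F1 score = Σ (supportᵢ/N)·F1 scoreᵢ with N=652: (145/652)·0.7314 + (159/652)·0.8287 + (117/652)·0.4455 + (231/652)·0.7251 = 0.702

0.702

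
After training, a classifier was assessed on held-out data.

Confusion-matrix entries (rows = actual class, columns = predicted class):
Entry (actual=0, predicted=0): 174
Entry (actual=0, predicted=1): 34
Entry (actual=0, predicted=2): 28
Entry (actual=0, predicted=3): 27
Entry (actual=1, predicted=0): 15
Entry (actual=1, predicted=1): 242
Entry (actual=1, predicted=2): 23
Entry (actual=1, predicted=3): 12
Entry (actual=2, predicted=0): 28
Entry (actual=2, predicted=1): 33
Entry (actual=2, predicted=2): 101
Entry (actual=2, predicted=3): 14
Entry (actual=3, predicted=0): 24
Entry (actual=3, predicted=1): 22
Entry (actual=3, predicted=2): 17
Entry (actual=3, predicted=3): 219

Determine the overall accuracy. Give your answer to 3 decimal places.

0.727

Accuracy = trace / total = (174+242+101+219=736) / 1013 = 736/1013 = 0.727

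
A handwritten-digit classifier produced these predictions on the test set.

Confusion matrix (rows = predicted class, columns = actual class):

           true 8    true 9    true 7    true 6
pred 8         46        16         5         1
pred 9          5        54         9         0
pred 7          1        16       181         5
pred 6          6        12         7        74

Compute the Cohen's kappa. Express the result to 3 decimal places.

0.725

Observed agreement pₒ = trace/N = 355/438 = 0.8105
Expected agreement pₑ = Σ (rowᵢ·colᵢ)/N² = (58·68 + 98·68 + 202·203 + 80·99)/438² = 0.3103
κ = (pₒ − pₑ)/(1 − pₑ) = (0.8105 − 0.3103)/(1 − 0.3103) = 0.725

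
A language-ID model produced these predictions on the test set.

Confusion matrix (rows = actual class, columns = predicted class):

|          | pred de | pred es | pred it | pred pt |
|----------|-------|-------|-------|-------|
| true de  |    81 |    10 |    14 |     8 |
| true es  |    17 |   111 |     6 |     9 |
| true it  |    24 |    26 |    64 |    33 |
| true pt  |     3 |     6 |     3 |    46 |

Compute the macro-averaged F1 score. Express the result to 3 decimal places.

Per-class F1 score (2·TP/(2·TP+FP+FN)):
  de: TP=81, FP=17+24+3=44, FN=10+14+8=32 → 162/238 = 0.6807
  es: TP=111, FP=10+26+6=42, FN=17+6+9=32 → 222/296 = 0.7500
  it: TP=64, FP=14+6+3=23, FN=24+26+33=83 → 128/234 = 0.5470
  pt: TP=46, FP=8+9+33=50, FN=3+6+3=12 → 92/154 = 0.5974
Macro-F1 score = mean = (0.6807 + 0.7500 + 0.5470 + 0.5974) / 4 = 0.644

0.644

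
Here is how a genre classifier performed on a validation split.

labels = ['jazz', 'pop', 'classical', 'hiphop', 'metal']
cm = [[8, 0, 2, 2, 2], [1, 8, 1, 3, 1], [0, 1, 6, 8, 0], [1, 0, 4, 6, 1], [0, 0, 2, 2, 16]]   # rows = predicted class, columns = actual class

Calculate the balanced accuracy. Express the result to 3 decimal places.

Balanced accuracy = mean of per-class recall.
  jazz: recall = 8/10 = 0.8000
  pop: recall = 8/9 = 0.8889
  classical: recall = 6/15 = 0.4000
  hiphop: recall = 6/21 = 0.2857
  metal: recall = 16/20 = 0.8000
Mean = (0.8000 + 0.8889 + 0.4000 + 0.2857 + 0.8000) / 5 = 0.635

0.635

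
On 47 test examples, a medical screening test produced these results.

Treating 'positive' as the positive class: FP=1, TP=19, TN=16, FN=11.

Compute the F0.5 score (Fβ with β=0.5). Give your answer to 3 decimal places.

0.864

Fβ = (1+β²)·TP / ((1+β²)·TP + β²·FN + FP), with β²=1/4
= 1.25·19 / (1.25·19 + 0.25·11 + 1) = 0.864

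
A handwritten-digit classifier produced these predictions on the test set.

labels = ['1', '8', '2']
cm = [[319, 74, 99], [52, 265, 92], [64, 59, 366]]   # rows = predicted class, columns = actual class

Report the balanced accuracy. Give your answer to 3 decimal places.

Balanced accuracy = mean of per-class recall.
  1: recall = 319/435 = 0.7333
  8: recall = 265/398 = 0.6658
  2: recall = 366/557 = 0.6571
Mean = (0.7333 + 0.6658 + 0.6571) / 3 = 0.685

0.685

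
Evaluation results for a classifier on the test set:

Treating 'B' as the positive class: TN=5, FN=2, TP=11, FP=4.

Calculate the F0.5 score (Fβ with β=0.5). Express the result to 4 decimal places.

0.7534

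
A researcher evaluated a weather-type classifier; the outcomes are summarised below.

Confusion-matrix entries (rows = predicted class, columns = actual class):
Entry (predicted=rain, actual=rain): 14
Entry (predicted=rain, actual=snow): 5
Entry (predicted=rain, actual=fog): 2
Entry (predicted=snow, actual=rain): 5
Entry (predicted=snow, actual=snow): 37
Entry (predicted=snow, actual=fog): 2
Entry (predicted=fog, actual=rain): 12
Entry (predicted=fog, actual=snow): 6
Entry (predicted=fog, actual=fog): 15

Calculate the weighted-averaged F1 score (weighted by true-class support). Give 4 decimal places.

0.6761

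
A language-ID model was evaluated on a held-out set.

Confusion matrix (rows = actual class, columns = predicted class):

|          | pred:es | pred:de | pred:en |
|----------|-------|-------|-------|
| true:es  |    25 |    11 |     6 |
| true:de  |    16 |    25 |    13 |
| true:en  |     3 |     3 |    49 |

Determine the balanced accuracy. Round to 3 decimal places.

0.650

Balanced accuracy = mean of per-class recall.
  es: recall = 25/42 = 0.5952
  de: recall = 25/54 = 0.4630
  en: recall = 49/55 = 0.8909
Mean = (0.5952 + 0.4630 + 0.8909) / 3 = 0.650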